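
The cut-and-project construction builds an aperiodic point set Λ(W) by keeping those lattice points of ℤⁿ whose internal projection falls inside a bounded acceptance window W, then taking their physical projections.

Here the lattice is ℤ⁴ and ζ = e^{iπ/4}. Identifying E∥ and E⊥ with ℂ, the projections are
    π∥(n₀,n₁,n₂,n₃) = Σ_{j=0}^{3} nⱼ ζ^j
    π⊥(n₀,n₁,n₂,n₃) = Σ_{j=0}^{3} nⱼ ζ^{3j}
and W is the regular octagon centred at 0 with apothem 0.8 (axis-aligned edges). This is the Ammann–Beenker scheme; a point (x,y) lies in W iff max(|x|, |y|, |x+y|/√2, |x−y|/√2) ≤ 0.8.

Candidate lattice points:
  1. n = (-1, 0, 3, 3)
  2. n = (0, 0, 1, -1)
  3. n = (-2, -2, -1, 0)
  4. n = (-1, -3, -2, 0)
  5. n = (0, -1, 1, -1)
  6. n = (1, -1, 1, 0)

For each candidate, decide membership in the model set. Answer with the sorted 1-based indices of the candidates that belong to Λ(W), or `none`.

Internal map: ζ^{3j} for j=0..3 gives (1,0), (−√2/2,√2/2), (0,−1), (√2/2,√2/2).
candidate 1: n = (-1, 0, 3, 3) → π⊥ ≈ (+1.121320, -0.878680); max(|x|,|y|,|x±y|/√2) = 1.414214 > 0.8 ⇒ ∉ W
candidate 2: n = (0, 0, 1, -1) → π⊥ ≈ (-0.707107, -1.707107); max(|x|,|y|,|x±y|/√2) = 1.707107 > 0.8 ⇒ ∉ W
candidate 3: n = (-2, -2, -1, 0) → π⊥ ≈ (-0.585786, -0.414214); max(|x|,|y|,|x±y|/√2) = 0.707107 ≤ 0.8 ⇒ ∈ W
candidate 4: n = (-1, -3, -2, 0) → π⊥ ≈ (+1.121320, -0.121320); max(|x|,|y|,|x±y|/√2) = 1.121320 > 0.8 ⇒ ∉ W
candidate 5: n = (0, -1, 1, -1) → π⊥ ≈ (+0.000000, -2.414214); max(|x|,|y|,|x±y|/√2) = 2.414214 > 0.8 ⇒ ∉ W
candidate 6: n = (1, -1, 1, 0) → π⊥ ≈ (+1.707107, -1.707107); max(|x|,|y|,|x±y|/√2) = 2.414214 > 0.8 ⇒ ∉ W

3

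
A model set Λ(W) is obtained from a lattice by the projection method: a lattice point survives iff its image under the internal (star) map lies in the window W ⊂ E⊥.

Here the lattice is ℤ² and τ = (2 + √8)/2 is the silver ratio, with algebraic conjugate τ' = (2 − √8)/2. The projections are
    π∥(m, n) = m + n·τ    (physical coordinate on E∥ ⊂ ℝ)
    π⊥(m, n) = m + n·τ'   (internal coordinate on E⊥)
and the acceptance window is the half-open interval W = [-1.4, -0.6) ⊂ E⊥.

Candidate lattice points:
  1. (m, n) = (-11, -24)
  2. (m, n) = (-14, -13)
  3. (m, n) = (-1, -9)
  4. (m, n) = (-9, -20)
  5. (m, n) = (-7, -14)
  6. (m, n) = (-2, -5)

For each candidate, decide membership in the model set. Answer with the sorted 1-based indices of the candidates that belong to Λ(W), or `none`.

Numerically τ ≈ 2.4142 and τ' = −1/τ ≈ -0.4142.
candidate 1: (m,n)=(-11,-24) → π∥ = -11-24·τ ≈ -68.9411, π⊥ = -11-24·τ' ≈ -1.0589 ∈ [-1.4, -0.6) ⇒ IN Λ
candidate 2: (m,n)=(-14,-13) → π∥ = -14-13·τ ≈ -45.3848, π⊥ = -14-13·τ' ≈ -8.6152 ∉ [-1.4, -0.6) ⇒ out
candidate 3: (m,n)=(-1,-9) → π∥ = -1-9·τ ≈ -22.7279, π⊥ = -1-9·τ' ≈ 2.7279 ∉ [-1.4, -0.6) ⇒ out
candidate 4: (m,n)=(-9,-20) → π∥ = -9-20·τ ≈ -57.2843, π⊥ = -9-20·τ' ≈ -0.7157 ∈ [-1.4, -0.6) ⇒ IN Λ
candidate 5: (m,n)=(-7,-14) → π∥ = -7-14·τ ≈ -40.7990, π⊥ = -7-14·τ' ≈ -1.2010 ∈ [-1.4, -0.6) ⇒ IN Λ
candidate 6: (m,n)=(-2,-5) → π∥ = -2-5·τ ≈ -14.0711, π⊥ = -2-5·τ' ≈ 0.0711 ∉ [-1.4, -0.6) ⇒ out

1, 4, 5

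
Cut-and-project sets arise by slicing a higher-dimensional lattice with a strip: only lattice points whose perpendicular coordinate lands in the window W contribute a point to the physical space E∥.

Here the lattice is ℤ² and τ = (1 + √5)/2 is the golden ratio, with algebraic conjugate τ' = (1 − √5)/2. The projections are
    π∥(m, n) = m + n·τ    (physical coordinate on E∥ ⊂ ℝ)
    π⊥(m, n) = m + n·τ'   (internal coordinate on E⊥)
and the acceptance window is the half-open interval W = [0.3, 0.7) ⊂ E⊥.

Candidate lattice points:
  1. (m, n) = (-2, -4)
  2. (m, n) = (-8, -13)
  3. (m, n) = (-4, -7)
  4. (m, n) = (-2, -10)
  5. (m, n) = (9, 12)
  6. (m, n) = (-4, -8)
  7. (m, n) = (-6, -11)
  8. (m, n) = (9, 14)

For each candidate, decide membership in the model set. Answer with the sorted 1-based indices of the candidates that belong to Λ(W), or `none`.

1, 3, 8

Numerically τ ≈ 1.6180 and τ' = −1/τ ≈ -0.6180.
[1] lift (-2,-4): star map gives 0.4721; window check 0.3 ≤ 0.4721 < 0.7 is true → IN Λ
[2] lift (-8,-13): star map gives 0.0344; window check 0.3 ≤ 0.0344 < 0.7 is false → out
[3] lift (-4,-7): star map gives 0.3262; window check 0.3 ≤ 0.3262 < 0.7 is true → IN Λ
[4] lift (-2,-10): star map gives 4.1803; window check 0.3 ≤ 4.1803 < 0.7 is false → out
[5] lift (9,12): star map gives 1.5836; window check 0.3 ≤ 1.5836 < 0.7 is false → out
[6] lift (-4,-8): star map gives 0.9443; window check 0.3 ≤ 0.9443 < 0.7 is false → out
[7] lift (-6,-11): star map gives 0.7984; window check 0.3 ≤ 0.7984 < 0.7 is false → out
[8] lift (9,14): star map gives 0.3475; window check 0.3 ≤ 0.3475 < 0.7 is true → IN Λ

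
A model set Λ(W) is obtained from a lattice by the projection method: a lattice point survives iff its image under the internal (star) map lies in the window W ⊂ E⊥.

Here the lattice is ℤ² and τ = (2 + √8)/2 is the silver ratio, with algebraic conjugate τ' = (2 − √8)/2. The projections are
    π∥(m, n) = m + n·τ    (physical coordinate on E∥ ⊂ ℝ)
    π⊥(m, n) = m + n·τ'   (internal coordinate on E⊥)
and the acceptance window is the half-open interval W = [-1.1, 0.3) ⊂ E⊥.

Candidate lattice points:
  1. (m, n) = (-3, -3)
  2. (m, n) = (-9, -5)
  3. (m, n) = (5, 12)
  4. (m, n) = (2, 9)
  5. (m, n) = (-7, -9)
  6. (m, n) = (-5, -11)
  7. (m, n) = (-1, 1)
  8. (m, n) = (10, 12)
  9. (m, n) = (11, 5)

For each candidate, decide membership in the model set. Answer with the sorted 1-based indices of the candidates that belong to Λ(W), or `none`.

τ' = (2−√8)/2 ≈ -0.4142.
[1] lift (-3,-3): star map gives -1.7574; window check -1.1 ≤ -1.7574 < 0.3 is false → out
[2] lift (-9,-5): star map gives -6.9289; window check -1.1 ≤ -6.9289 < 0.3 is false → out
[3] lift (5,12): star map gives 0.0294; window check -1.1 ≤ 0.0294 < 0.3 is true → IN Λ
[4] lift (2,9): star map gives -1.7279; window check -1.1 ≤ -1.7279 < 0.3 is false → out
[5] lift (-7,-9): star map gives -3.2721; window check -1.1 ≤ -3.2721 < 0.3 is false → out
[6] lift (-5,-11): star map gives -0.4437; window check -1.1 ≤ -0.4437 < 0.3 is true → IN Λ
[7] lift (-1,1): star map gives -1.4142; window check -1.1 ≤ -1.4142 < 0.3 is false → out
[8] lift (10,12): star map gives 5.0294; window check -1.1 ≤ 5.0294 < 0.3 is false → out
[9] lift (11,5): star map gives 8.9289; window check -1.1 ≤ 8.9289 < 0.3 is false → out

3, 6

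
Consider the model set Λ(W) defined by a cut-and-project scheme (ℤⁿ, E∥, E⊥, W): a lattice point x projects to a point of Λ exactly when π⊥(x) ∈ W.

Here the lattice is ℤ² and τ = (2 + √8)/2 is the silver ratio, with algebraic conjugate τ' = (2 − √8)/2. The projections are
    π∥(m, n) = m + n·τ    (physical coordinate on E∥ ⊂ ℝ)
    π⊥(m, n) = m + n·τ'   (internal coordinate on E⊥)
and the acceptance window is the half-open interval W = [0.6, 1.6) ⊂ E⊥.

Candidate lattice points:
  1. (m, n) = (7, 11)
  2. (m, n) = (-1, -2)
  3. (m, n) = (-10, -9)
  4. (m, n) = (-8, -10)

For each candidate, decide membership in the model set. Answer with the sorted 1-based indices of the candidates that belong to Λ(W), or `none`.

none

Numerically τ ≈ 2.414214 and τ' = −1/τ ≈ -0.414214.
candidate 1: (m,n)=(7,11) → π∥ = 7+11·τ ≈ 33.556349, π⊥ = 7+11·τ' ≈ 2.443651 ∉ [0.6, 1.6) ⇒ out
candidate 2: (m,n)=(-1,-2) → π∥ = -1-2·τ ≈ -5.828427, π⊥ = -1-2·τ' ≈ -0.171573 ∉ [0.6, 1.6) ⇒ out
candidate 3: (m,n)=(-10,-9) → π∥ = -10-9·τ ≈ -31.727922, π⊥ = -10-9·τ' ≈ -6.272078 ∉ [0.6, 1.6) ⇒ out
candidate 4: (m,n)=(-8,-10) → π∥ = -8-10·τ ≈ -32.142136, π⊥ = -8-10·τ' ≈ -3.857864 ∉ [0.6, 1.6) ⇒ out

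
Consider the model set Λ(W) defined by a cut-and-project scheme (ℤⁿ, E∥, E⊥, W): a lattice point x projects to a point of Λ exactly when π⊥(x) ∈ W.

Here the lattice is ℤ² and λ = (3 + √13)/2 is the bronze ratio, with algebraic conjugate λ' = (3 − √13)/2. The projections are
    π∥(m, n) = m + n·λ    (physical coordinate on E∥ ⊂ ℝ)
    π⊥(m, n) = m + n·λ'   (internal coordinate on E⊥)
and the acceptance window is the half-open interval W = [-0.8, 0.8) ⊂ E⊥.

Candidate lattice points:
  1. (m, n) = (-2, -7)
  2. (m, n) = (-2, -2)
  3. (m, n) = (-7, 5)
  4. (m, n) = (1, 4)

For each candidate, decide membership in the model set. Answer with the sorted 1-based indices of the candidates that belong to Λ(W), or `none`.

1, 4

λ' = (3−√13)/2 ≈ -0.3028.
#1 (-2,-7): internal coord -2 + (-7)·λ' = +0.1194; +0.1194 ∈ [-0.8, 0.8) → IN Λ
#2 (-2,-2): internal coord -2 + (-2)·λ' = -1.3944; -1.3944 ∉ [-0.8, 0.8) → out
#3 (-7,5): internal coord -7 + (5)·λ' = -8.5139; -8.5139 ∉ [-0.8, 0.8) → out
#4 (1,4): internal coord 1 + (4)·λ' = -0.2111; -0.2111 ∈ [-0.8, 0.8) → IN Λ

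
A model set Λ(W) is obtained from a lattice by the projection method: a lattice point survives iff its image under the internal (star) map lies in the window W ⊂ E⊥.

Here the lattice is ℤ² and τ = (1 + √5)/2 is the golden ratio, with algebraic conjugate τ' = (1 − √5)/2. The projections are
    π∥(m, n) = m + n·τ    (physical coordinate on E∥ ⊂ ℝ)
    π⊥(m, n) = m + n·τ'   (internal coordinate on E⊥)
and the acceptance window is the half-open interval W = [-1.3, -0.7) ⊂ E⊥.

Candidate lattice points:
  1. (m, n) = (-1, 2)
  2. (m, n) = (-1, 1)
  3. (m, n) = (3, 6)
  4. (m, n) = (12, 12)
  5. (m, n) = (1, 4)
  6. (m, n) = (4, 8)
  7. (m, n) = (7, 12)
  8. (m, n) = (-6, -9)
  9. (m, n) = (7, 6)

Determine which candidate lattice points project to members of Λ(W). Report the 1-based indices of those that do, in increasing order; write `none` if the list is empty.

Numerically τ ≈ 1.618034 and τ' = −1/τ ≈ -0.618034.
[1] lift (-1,2): star map gives -2.236068; window check -1.3 ≤ -2.236068 < -0.7 is false → out
[2] lift (-1,1): star map gives -1.618034; window check -1.3 ≤ -1.618034 < -0.7 is false → out
[3] lift (3,6): star map gives -0.708204; window check -1.3 ≤ -0.708204 < -0.7 is true → IN Λ
[4] lift (12,12): star map gives 4.583592; window check -1.3 ≤ 4.583592 < -0.7 is false → out
[5] lift (1,4): star map gives -1.472136; window check -1.3 ≤ -1.472136 < -0.7 is false → out
[6] lift (4,8): star map gives -0.944272; window check -1.3 ≤ -0.944272 < -0.7 is true → IN Λ
[7] lift (7,12): star map gives -0.416408; window check -1.3 ≤ -0.416408 < -0.7 is false → out
[8] lift (-6,-9): star map gives -0.437694; window check -1.3 ≤ -0.437694 < -0.7 is false → out
[9] lift (7,6): star map gives 3.291796; window check -1.3 ≤ 3.291796 < -0.7 is false → out

3, 6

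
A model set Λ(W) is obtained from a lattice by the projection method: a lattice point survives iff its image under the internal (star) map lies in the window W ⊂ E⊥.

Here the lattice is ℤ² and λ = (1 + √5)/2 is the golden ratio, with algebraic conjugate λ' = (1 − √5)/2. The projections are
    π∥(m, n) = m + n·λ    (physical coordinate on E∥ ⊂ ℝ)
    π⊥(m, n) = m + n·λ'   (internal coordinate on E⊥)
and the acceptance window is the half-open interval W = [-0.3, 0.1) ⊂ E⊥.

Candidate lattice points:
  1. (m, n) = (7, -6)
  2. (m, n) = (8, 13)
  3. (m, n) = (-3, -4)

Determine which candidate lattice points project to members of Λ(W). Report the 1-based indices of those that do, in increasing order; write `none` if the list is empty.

2

Numerically λ ≈ 1.61803 and λ' = −1/λ ≈ -0.61803.
[1] lift (7,-6): star map gives 10.70820; window check -0.3 ≤ 10.70820 < 0.1 is false → out
[2] lift (8,13): star map gives -0.03444; window check -0.3 ≤ -0.03444 < 0.1 is true → IN Λ
[3] lift (-3,-4): star map gives -0.52786; window check -0.3 ≤ -0.52786 < 0.1 is false → out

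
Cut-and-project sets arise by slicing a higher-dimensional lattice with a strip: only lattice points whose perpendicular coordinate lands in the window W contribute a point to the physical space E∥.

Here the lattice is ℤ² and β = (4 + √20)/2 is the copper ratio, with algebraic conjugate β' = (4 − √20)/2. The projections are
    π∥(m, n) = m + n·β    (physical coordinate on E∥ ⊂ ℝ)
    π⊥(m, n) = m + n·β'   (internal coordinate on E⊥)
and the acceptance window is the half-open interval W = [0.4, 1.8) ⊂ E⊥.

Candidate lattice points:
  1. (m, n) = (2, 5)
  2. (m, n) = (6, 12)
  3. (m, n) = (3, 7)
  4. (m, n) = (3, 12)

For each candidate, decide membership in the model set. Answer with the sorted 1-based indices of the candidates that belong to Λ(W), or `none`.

β' = (4−√20)/2 ≈ -0.23607.
#1 (2,5): internal coord 2 + (5)·β' = +0.81966; +0.81966 ∈ [0.4, 1.8) → IN Λ
#2 (6,12): internal coord 6 + (12)·β' = +3.16718; +3.16718 ∉ [0.4, 1.8) → out
#3 (3,7): internal coord 3 + (7)·β' = +1.34752; +1.34752 ∈ [0.4, 1.8) → IN Λ
#4 (3,12): internal coord 3 + (12)·β' = +0.16718; +0.16718 ∉ [0.4, 1.8) → out

1, 3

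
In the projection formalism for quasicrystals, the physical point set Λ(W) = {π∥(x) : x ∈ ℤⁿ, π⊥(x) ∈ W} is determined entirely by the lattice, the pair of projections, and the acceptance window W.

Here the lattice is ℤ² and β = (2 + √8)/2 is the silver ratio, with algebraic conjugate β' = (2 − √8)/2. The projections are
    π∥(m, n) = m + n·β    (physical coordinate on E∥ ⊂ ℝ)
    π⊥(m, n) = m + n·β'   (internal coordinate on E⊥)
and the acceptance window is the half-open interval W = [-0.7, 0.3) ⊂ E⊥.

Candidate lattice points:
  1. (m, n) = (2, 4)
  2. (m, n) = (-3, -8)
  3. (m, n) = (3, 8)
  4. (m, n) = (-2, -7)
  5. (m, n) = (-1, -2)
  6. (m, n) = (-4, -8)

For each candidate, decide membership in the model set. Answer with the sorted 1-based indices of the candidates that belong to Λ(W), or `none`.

Numerically β ≈ 2.41421 and β' = −1/β ≈ -0.41421.
candidate 1: (m,n)=(2,4) → π∥ = 2+4·β ≈ 11.65685, π⊥ = 2+4·β' ≈ 0.34315 ∉ [-0.7, 0.3) ⇒ out
candidate 2: (m,n)=(-3,-8) → π∥ = -3-8·β ≈ -22.31371, π⊥ = -3-8·β' ≈ 0.31371 ∉ [-0.7, 0.3) ⇒ out
candidate 3: (m,n)=(3,8) → π∥ = 3+8·β ≈ 22.31371, π⊥ = 3+8·β' ≈ -0.31371 ∈ [-0.7, 0.3) ⇒ IN Λ
candidate 4: (m,n)=(-2,-7) → π∥ = -2-7·β ≈ -18.89949, π⊥ = -2-7·β' ≈ 0.89949 ∉ [-0.7, 0.3) ⇒ out
candidate 5: (m,n)=(-1,-2) → π∥ = -1-2·β ≈ -5.82843, π⊥ = -1-2·β' ≈ -0.17157 ∈ [-0.7, 0.3) ⇒ IN Λ
candidate 6: (m,n)=(-4,-8) → π∥ = -4-8·β ≈ -23.31371, π⊥ = -4-8·β' ≈ -0.68629 ∈ [-0.7, 0.3) ⇒ IN Λ

3, 5, 6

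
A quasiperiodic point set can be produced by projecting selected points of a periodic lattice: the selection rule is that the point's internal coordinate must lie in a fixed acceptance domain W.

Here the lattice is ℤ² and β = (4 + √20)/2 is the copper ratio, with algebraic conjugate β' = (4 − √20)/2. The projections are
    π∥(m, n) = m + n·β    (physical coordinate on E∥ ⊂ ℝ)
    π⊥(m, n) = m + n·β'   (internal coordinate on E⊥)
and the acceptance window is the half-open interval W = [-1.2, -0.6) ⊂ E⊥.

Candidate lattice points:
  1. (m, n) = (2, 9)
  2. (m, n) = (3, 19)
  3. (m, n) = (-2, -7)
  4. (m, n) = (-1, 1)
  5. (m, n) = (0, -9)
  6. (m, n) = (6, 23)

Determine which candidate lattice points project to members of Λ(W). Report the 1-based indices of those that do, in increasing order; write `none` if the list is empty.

β' = (4−√20)/2 ≈ -0.236068.
#1 (2,9): internal coord 2 + (9)·β' = -0.124612; -0.124612 ∉ [-1.2, -0.6) → out
#2 (3,19): internal coord 3 + (19)·β' = -1.485292; -1.485292 ∉ [-1.2, -0.6) → out
#3 (-2,-7): internal coord -2 + (-7)·β' = -0.347524; -0.347524 ∉ [-1.2, -0.6) → out
#4 (-1,1): internal coord -1 + (1)·β' = -1.236068; -1.236068 ∉ [-1.2, -0.6) → out
#5 (0,-9): internal coord 0 + (-9)·β' = +2.124612; +2.124612 ∉ [-1.2, -0.6) → out
#6 (6,23): internal coord 6 + (23)·β' = +0.570437; +0.570437 ∉ [-1.2, -0.6) → out

none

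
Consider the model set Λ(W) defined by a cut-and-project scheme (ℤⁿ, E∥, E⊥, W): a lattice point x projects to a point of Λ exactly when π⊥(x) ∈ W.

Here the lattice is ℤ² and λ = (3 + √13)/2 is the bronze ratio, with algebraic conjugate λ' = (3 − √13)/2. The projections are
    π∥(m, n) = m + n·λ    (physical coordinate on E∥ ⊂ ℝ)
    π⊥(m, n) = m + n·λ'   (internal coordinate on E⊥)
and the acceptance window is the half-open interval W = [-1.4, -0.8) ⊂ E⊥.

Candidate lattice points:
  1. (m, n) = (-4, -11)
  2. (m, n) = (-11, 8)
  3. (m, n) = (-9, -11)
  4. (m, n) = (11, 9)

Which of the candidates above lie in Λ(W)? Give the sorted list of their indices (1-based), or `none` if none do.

none

Compute λ' = (3−√13)/2 = -0.302776, so π⊥(m,n) = m -0.302776·n.
candidate 1: (m,n)=(-4,-11) → π∥ = -4-11·λ ≈ -40.330532, π⊥ = -4-11·λ' ≈ -0.669468 ∉ [-1.4, -0.8) ⇒ out
candidate 2: (m,n)=(-11,8) → π∥ = -11+8·λ ≈ 15.422205, π⊥ = -11+8·λ' ≈ -13.422205 ∉ [-1.4, -0.8) ⇒ out
candidate 3: (m,n)=(-9,-11) → π∥ = -9-11·λ ≈ -45.330532, π⊥ = -9-11·λ' ≈ -5.669468 ∉ [-1.4, -0.8) ⇒ out
candidate 4: (m,n)=(11,9) → π∥ = 11+9·λ ≈ 40.724981, π⊥ = 11+9·λ' ≈ 8.275019 ∉ [-1.4, -0.8) ⇒ out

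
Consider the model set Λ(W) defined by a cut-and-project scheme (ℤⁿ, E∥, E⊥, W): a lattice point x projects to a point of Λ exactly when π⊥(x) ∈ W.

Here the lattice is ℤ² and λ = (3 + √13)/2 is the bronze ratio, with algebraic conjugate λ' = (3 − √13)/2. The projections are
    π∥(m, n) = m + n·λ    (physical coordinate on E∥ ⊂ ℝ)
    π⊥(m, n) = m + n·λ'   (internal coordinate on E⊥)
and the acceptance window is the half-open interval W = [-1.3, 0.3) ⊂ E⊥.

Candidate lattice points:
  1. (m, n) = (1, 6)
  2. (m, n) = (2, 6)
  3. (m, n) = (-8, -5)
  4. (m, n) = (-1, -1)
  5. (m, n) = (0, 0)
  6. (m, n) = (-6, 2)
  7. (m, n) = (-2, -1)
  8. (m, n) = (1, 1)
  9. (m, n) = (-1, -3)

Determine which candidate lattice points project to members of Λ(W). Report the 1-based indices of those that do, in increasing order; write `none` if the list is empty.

1, 2, 4, 5, 9

Compute λ' = (3−√13)/2 = -0.302776, so π⊥(m,n) = m -0.302776·n.
[1] lift (1,6): star map gives -0.816654; window check -1.3 ≤ -0.816654 < 0.3 is true → IN Λ
[2] lift (2,6): star map gives 0.183346; window check -1.3 ≤ 0.183346 < 0.3 is true → IN Λ
[3] lift (-8,-5): star map gives -6.486122; window check -1.3 ≤ -6.486122 < 0.3 is false → out
[4] lift (-1,-1): star map gives -0.697224; window check -1.3 ≤ -0.697224 < 0.3 is true → IN Λ
[5] lift (0,0): star map gives 0.000000; window check -1.3 ≤ 0.000000 < 0.3 is true → IN Λ
[6] lift (-6,2): star map gives -6.605551; window check -1.3 ≤ -6.605551 < 0.3 is false → out
[7] lift (-2,-1): star map gives -1.697224; window check -1.3 ≤ -1.697224 < 0.3 is false → out
[8] lift (1,1): star map gives 0.697224; window check -1.3 ≤ 0.697224 < 0.3 is false → out
[9] lift (-1,-3): star map gives -0.091673; window check -1.3 ≤ -0.091673 < 0.3 is true → IN Λ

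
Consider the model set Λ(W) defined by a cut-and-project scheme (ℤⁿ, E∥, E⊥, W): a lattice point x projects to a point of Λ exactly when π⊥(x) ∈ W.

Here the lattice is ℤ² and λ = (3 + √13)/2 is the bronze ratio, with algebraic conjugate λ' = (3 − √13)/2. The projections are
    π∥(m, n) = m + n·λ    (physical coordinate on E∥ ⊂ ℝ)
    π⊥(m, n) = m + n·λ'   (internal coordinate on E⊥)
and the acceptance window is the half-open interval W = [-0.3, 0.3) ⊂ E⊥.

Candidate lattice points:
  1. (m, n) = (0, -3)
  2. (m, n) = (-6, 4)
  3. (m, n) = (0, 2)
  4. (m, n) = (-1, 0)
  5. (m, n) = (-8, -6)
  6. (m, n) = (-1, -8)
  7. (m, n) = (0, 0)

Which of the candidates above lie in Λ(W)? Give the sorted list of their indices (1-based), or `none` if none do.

7

Compute λ' = (3−√13)/2 = -0.30278, so π⊥(m,n) = m -0.30278·n.
#1 (0,-3): internal coord 0 + (-3)·λ' = +0.90833; +0.90833 ∉ [-0.3, 0.3) → out
#2 (-6,4): internal coord -6 + (4)·λ' = -7.21110; -7.21110 ∉ [-0.3, 0.3) → out
#3 (0,2): internal coord 0 + (2)·λ' = -0.60555; -0.60555 ∉ [-0.3, 0.3) → out
#4 (-1,0): internal coord -1 + (0)·λ' = -1.00000; -1.00000 ∉ [-0.3, 0.3) → out
#5 (-8,-6): internal coord -8 + (-6)·λ' = -6.18335; -6.18335 ∉ [-0.3, 0.3) → out
#6 (-1,-8): internal coord -1 + (-8)·λ' = +1.42221; +1.42221 ∉ [-0.3, 0.3) → out
#7 (0,0): internal coord 0 + (0)·λ' = +0.00000; +0.00000 ∈ [-0.3, 0.3) → IN Λ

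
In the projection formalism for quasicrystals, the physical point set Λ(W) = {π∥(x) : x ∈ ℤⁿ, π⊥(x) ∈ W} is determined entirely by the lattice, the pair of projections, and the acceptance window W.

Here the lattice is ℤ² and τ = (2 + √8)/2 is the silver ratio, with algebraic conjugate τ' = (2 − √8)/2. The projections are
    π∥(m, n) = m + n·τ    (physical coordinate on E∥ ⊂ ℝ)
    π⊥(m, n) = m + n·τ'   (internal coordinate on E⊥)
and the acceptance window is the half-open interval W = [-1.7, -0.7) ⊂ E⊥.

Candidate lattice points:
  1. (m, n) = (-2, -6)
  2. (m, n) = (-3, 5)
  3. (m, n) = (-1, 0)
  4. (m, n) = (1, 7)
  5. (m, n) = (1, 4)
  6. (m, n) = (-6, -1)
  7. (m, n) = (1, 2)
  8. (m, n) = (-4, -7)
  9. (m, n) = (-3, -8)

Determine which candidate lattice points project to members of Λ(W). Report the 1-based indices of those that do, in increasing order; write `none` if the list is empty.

3, 8

τ' = (2−√8)/2 ≈ -0.4142.
[1] lift (-2,-6): star map gives 0.4853; window check -1.7 ≤ 0.4853 < -0.7 is false → out
[2] lift (-3,5): star map gives -5.0711; window check -1.7 ≤ -5.0711 < -0.7 is false → out
[3] lift (-1,0): star map gives -1.0000; window check -1.7 ≤ -1.0000 < -0.7 is true → IN Λ
[4] lift (1,7): star map gives -1.8995; window check -1.7 ≤ -1.8995 < -0.7 is false → out
[5] lift (1,4): star map gives -0.6569; window check -1.7 ≤ -0.6569 < -0.7 is false → out
[6] lift (-6,-1): star map gives -5.5858; window check -1.7 ≤ -5.5858 < -0.7 is false → out
[7] lift (1,2): star map gives 0.1716; window check -1.7 ≤ 0.1716 < -0.7 is false → out
[8] lift (-4,-7): star map gives -1.1005; window check -1.7 ≤ -1.1005 < -0.7 is true → IN Λ
[9] lift (-3,-8): star map gives 0.3137; window check -1.7 ≤ 0.3137 < -0.7 is false → out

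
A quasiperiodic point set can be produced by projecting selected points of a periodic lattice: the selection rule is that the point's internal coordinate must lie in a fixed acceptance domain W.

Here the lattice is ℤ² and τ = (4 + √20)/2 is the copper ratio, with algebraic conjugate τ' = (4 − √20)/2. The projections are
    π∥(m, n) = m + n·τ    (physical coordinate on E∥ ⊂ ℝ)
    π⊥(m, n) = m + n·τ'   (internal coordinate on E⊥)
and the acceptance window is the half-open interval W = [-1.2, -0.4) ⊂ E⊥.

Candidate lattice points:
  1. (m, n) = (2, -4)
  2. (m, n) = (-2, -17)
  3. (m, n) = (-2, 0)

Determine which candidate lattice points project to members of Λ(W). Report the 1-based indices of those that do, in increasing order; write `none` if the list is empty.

Numerically τ ≈ 4.236068 and τ' = −1/τ ≈ -0.236068.
candidate 1: (m,n)=(2,-4) → π∥ = 2-4·τ ≈ -14.944272, π⊥ = 2-4·τ' ≈ 2.944272 ∉ [-1.2, -0.4) ⇒ out
candidate 2: (m,n)=(-2,-17) → π∥ = -2-17·τ ≈ -74.013156, π⊥ = -2-17·τ' ≈ 2.013156 ∉ [-1.2, -0.4) ⇒ out
candidate 3: (m,n)=(-2,0) → π∥ = -2+0·τ ≈ -2.000000, π⊥ = -2+0·τ' ≈ -2.000000 ∉ [-1.2, -0.4) ⇒ out

none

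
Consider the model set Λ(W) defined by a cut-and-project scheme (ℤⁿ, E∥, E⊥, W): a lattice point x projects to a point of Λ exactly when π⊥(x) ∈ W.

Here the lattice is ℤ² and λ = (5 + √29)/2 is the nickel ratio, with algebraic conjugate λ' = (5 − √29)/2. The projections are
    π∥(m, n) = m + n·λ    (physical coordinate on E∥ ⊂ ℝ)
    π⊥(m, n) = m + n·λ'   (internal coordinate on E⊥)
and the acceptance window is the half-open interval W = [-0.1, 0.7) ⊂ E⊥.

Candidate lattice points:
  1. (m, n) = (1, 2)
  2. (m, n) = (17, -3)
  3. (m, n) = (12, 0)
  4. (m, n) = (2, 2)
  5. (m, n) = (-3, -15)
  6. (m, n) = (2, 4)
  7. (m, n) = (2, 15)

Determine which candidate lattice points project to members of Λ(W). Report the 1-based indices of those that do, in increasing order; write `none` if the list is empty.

λ' = (5−√29)/2 ≈ -0.1926.
[1] lift (1,2): star map gives 0.6148; window check -0.1 ≤ 0.6148 < 0.7 is true → IN Λ
[2] lift (17,-3): star map gives 17.5777; window check -0.1 ≤ 17.5777 < 0.7 is false → out
[3] lift (12,0): star map gives 12.0000; window check -0.1 ≤ 12.0000 < 0.7 is false → out
[4] lift (2,2): star map gives 1.6148; window check -0.1 ≤ 1.6148 < 0.7 is false → out
[5] lift (-3,-15): star map gives -0.1113; window check -0.1 ≤ -0.1113 < 0.7 is false → out
[6] lift (2,4): star map gives 1.2297; window check -0.1 ≤ 1.2297 < 0.7 is false → out
[7] lift (2,15): star map gives -0.8887; window check -0.1 ≤ -0.8887 < 0.7 is false → out

1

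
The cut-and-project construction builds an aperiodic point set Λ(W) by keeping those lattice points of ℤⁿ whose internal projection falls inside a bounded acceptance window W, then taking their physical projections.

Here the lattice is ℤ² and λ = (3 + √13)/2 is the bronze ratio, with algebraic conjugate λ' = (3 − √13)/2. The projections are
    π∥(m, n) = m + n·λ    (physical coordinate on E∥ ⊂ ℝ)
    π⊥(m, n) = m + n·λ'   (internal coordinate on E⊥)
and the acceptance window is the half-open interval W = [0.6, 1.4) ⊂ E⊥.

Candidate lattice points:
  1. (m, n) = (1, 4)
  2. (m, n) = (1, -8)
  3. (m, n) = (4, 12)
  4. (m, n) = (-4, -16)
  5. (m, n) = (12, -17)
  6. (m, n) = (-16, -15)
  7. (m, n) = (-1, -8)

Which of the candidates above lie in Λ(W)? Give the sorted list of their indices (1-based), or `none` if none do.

4

Numerically λ ≈ 3.3028 and λ' = −1/λ ≈ -0.3028.
#1 (1,4): internal coord 1 + (4)·λ' = -0.2111; -0.2111 ∉ [0.6, 1.4) → out
#2 (1,-8): internal coord 1 + (-8)·λ' = +3.4222; +3.4222 ∉ [0.6, 1.4) → out
#3 (4,12): internal coord 4 + (12)·λ' = +0.3667; +0.3667 ∉ [0.6, 1.4) → out
#4 (-4,-16): internal coord -4 + (-16)·λ' = +0.8444; +0.8444 ∈ [0.6, 1.4) → IN Λ
#5 (12,-17): internal coord 12 + (-17)·λ' = +17.1472; +17.1472 ∉ [0.6, 1.4) → out
#6 (-16,-15): internal coord -16 + (-15)·λ' = -11.4584; -11.4584 ∉ [0.6, 1.4) → out
#7 (-1,-8): internal coord -1 + (-8)·λ' = +1.4222; +1.4222 ∉ [0.6, 1.4) → out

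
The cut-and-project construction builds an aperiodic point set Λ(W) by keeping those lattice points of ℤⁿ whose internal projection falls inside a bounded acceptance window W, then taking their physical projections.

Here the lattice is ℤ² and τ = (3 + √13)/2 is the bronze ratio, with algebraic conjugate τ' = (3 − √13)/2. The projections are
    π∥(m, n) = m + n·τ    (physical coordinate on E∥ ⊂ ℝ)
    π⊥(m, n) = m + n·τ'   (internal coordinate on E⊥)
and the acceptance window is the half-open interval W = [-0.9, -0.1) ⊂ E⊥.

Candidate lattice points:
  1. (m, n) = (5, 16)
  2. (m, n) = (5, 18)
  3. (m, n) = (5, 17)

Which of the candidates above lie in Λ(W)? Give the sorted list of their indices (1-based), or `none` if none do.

2, 3

τ' = (3−√13)/2 ≈ -0.302776.
#1 (5,16): internal coord 5 + (16)·τ' = +0.155590; +0.155590 ∉ [-0.9, -0.1) → out
#2 (5,18): internal coord 5 + (18)·τ' = -0.449961; -0.449961 ∈ [-0.9, -0.1) → IN Λ
#3 (5,17): internal coord 5 + (17)·τ' = -0.147186; -0.147186 ∈ [-0.9, -0.1) → IN Λ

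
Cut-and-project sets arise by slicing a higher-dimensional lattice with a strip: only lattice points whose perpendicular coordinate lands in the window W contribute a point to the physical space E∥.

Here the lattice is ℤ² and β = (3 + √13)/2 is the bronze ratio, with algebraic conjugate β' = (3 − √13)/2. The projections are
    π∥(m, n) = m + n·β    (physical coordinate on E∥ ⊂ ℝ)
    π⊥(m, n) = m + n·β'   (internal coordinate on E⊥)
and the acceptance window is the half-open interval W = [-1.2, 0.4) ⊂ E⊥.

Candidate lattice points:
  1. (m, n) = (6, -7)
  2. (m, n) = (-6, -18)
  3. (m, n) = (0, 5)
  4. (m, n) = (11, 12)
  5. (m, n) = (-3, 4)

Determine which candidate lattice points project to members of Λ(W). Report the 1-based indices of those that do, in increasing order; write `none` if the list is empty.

2

β' = (3−√13)/2 ≈ -0.302776.
[1] lift (6,-7): star map gives 8.119429; window check -1.2 ≤ 8.119429 < 0.4 is false → out
[2] lift (-6,-18): star map gives -0.550039; window check -1.2 ≤ -0.550039 < 0.4 is true → IN Λ
[3] lift (0,5): star map gives -1.513878; window check -1.2 ≤ -1.513878 < 0.4 is false → out
[4] lift (11,12): star map gives 7.366692; window check -1.2 ≤ 7.366692 < 0.4 is false → out
[5] lift (-3,4): star map gives -4.211103; window check -1.2 ≤ -4.211103 < 0.4 is false → out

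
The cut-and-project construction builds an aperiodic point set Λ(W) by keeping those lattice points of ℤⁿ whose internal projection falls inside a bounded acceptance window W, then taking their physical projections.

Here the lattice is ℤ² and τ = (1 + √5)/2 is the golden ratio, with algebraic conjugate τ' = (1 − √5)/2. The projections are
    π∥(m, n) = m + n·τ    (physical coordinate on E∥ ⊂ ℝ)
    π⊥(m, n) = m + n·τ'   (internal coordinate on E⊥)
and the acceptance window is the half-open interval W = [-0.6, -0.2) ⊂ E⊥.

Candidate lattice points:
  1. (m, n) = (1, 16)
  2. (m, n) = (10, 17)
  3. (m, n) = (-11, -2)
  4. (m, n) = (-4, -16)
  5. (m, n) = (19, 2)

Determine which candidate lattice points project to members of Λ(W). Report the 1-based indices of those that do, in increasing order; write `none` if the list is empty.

Compute τ' = (1−√5)/2 = -0.61803, so π⊥(m,n) = m -0.61803·n.
[1] lift (1,16): star map gives -8.88854; window check -0.6 ≤ -8.88854 < -0.2 is false → out
[2] lift (10,17): star map gives -0.50658; window check -0.6 ≤ -0.50658 < -0.2 is true → IN Λ
[3] lift (-11,-2): star map gives -9.76393; window check -0.6 ≤ -9.76393 < -0.2 is false → out
[4] lift (-4,-16): star map gives 5.88854; window check -0.6 ≤ 5.88854 < -0.2 is false → out
[5] lift (19,2): star map gives 17.76393; window check -0.6 ≤ 17.76393 < -0.2 is false → out

2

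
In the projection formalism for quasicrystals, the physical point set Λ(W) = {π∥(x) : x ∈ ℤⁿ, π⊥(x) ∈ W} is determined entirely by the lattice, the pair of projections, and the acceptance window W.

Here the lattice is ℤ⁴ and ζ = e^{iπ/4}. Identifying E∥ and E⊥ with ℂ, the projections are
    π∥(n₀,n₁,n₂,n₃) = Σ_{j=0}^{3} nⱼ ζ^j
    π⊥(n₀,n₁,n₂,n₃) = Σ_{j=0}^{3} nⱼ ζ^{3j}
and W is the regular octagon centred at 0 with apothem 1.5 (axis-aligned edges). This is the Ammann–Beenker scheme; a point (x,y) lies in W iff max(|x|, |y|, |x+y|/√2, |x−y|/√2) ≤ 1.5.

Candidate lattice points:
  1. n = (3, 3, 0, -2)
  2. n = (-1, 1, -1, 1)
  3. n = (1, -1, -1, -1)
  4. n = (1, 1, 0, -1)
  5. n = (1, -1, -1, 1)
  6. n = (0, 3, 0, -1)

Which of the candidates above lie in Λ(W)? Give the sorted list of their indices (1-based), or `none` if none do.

Internal map: ζ^{3j} for j=0..3 gives (1,0), (−√2/2,√2/2), (0,−1), (√2/2,√2/2).
candidate 1: n = (3, 3, 0, -2) → π⊥ ≈ (-0.53553, +0.70711); max(|x|,|y|,|x±y|/√2) = 0.87868 ≤ 1.5 ⇒ ∈ W
candidate 2: n = (-1, 1, -1, 1) → π⊥ ≈ (-1.00000, +2.41421); max(|x|,|y|,|x±y|/√2) = 2.41421 > 1.5 ⇒ ∉ W
candidate 3: n = (1, -1, -1, -1) → π⊥ ≈ (+1.00000, -0.41421); max(|x|,|y|,|x±y|/√2) = 1.00000 ≤ 1.5 ⇒ ∈ W
candidate 4: n = (1, 1, 0, -1) → π⊥ ≈ (-0.41421, +0.00000); max(|x|,|y|,|x±y|/√2) = 0.41421 ≤ 1.5 ⇒ ∈ W
candidate 5: n = (1, -1, -1, 1) → π⊥ ≈ (+2.41421, +1.00000); max(|x|,|y|,|x±y|/√2) = 2.41421 > 1.5 ⇒ ∉ W
candidate 6: n = (0, 3, 0, -1) → π⊥ ≈ (-2.82843, +1.41421); max(|x|,|y|,|x±y|/√2) = 3.00000 > 1.5 ⇒ ∉ W

1, 3, 4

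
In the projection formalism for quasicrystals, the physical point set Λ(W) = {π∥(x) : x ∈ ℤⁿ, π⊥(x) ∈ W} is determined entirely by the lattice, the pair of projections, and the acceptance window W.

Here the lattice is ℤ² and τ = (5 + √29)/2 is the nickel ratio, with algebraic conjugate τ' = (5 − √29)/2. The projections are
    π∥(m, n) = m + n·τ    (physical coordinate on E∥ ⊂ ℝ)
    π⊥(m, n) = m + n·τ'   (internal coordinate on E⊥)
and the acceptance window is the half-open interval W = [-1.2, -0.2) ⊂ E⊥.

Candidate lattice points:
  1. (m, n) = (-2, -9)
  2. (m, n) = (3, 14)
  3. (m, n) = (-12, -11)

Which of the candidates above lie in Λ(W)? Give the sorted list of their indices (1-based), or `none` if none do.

1

τ' = (5−√29)/2 ≈ -0.192582.
#1 (-2,-9): internal coord -2 + (-9)·τ' = -0.266758; -0.266758 ∈ [-1.2, -0.2) → IN Λ
#2 (3,14): internal coord 3 + (14)·τ' = +0.303846; +0.303846 ∉ [-1.2, -0.2) → out
#3 (-12,-11): internal coord -12 + (-11)·τ' = -9.881594; -9.881594 ∉ [-1.2, -0.2) → out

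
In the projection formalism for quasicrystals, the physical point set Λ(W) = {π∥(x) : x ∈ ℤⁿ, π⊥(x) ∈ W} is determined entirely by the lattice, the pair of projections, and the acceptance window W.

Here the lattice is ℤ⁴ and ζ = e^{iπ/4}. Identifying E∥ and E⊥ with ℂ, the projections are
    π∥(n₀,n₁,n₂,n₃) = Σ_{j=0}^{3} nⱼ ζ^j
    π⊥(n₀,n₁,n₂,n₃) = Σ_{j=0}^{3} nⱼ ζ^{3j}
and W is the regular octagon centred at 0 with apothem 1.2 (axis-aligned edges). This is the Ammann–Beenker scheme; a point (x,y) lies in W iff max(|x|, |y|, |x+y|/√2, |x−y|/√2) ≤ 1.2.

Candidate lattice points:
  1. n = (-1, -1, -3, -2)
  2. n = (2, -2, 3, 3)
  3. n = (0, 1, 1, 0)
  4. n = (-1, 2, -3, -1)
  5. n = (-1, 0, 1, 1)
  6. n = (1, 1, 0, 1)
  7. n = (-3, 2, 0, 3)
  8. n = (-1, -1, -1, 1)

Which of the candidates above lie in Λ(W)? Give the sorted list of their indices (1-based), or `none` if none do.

With ζ = e^{iπ/4} the internal vectors are ζ^0,ζ^3,ζ^6,ζ^9.
#1 (-1, -1, -3, -2): internal (-1.707107, 0.878680); octagon support 1.828427 vs apothem 1.2 → ∉ W
#2 (2, -2, 3, 3): internal (5.535534, -2.292893); octagon support 5.535534 vs apothem 1.2 → ∉ W
#3 (0, 1, 1, 0): internal (-0.707107, -0.292893); octagon support 0.707107 vs apothem 1.2 → ∈ W
#4 (-1, 2, -3, -1): internal (-3.121320, 3.707107); octagon support 4.828427 vs apothem 1.2 → ∉ W
#5 (-1, 0, 1, 1): internal (-0.292893, -0.292893); octagon support 0.414214 vs apothem 1.2 → ∈ W
#6 (1, 1, 0, 1): internal (1.000000, 1.414214); octagon support 1.707107 vs apothem 1.2 → ∉ W
#7 (-3, 2, 0, 3): internal (-2.292893, 3.535534); octagon support 4.121320 vs apothem 1.2 → ∉ W
#8 (-1, -1, -1, 1): internal (0.414214, 1.000000); octagon support 1.000000 vs apothem 1.2 → ∈ W

3, 5, 8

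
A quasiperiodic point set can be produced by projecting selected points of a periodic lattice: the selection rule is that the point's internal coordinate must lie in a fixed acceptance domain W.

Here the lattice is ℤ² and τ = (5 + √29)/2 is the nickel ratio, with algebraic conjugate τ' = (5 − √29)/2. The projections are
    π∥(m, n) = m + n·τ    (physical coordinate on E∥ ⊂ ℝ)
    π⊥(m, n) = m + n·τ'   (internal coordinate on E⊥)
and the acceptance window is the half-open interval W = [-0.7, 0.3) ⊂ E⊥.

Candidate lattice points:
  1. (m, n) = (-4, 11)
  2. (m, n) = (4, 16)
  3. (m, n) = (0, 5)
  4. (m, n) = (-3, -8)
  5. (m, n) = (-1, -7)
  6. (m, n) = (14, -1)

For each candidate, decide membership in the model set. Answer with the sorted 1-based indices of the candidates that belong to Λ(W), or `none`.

τ' = (5−√29)/2 ≈ -0.192582.
[1] lift (-4,11): star map gives -6.118406; window check -0.7 ≤ -6.118406 < 0.3 is false → out
[2] lift (4,16): star map gives 0.918682; window check -0.7 ≤ 0.918682 < 0.3 is false → out
[3] lift (0,5): star map gives -0.962912; window check -0.7 ≤ -0.962912 < 0.3 is false → out
[4] lift (-3,-8): star map gives -1.459341; window check -0.7 ≤ -1.459341 < 0.3 is false → out
[5] lift (-1,-7): star map gives 0.348077; window check -0.7 ≤ 0.348077 < 0.3 is false → out
[6] lift (14,-1): star map gives 14.192582; window check -0.7 ≤ 14.192582 < 0.3 is false → out

none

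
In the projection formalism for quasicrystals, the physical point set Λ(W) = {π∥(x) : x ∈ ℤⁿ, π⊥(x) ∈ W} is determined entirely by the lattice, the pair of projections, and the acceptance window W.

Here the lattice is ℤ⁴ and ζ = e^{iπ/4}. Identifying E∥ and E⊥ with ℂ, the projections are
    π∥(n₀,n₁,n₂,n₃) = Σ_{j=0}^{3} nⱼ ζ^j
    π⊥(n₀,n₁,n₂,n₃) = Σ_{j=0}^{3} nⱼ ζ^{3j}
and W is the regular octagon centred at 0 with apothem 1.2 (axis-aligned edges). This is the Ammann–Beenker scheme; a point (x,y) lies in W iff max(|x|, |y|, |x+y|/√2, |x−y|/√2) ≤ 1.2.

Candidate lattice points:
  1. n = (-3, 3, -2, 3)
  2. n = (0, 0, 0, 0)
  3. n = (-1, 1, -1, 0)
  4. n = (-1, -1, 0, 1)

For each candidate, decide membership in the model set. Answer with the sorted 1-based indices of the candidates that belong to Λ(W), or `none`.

2, 4

Internal map: ζ^{3j} for j=0..3 gives (1,0), (−√2/2,√2/2), (0,−1), (√2/2,√2/2).
#1 (-3, 3, -2, 3): internal (-3.0000, 6.2426); octagon support 6.5355 vs apothem 1.2 → ∉ W
#2 (0, 0, 0, 0): internal (0.0000, 0.0000); octagon support 0.0000 vs apothem 1.2 → ∈ W
#3 (-1, 1, -1, 0): internal (-1.7071, 1.7071); octagon support 2.4142 vs apothem 1.2 → ∉ W
#4 (-1, -1, 0, 1): internal (0.4142, 0.0000); octagon support 0.4142 vs apothem 1.2 → ∈ W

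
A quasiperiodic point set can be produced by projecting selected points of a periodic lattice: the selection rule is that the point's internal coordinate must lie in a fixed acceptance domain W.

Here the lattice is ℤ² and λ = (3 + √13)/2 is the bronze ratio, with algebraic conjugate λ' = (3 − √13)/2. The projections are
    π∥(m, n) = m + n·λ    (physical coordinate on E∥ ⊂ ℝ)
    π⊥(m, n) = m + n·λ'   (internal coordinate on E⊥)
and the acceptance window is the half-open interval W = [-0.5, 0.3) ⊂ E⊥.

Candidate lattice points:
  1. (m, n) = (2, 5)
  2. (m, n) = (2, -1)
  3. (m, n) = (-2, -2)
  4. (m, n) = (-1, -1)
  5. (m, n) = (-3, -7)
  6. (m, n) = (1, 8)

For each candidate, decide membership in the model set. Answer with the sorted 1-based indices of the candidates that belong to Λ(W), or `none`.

λ' = (3−√13)/2 ≈ -0.3028.
candidate 1: (m,n)=(2,5) → π∥ = 2+5·λ ≈ 18.5139, π⊥ = 2+5·λ' ≈ 0.4861 ∉ [-0.5, 0.3) ⇒ out
candidate 2: (m,n)=(2,-1) → π∥ = 2-1·λ ≈ -1.3028, π⊥ = 2-1·λ' ≈ 2.3028 ∉ [-0.5, 0.3) ⇒ out
candidate 3: (m,n)=(-2,-2) → π∥ = -2-2·λ ≈ -8.6056, π⊥ = -2-2·λ' ≈ -1.3944 ∉ [-0.5, 0.3) ⇒ out
candidate 4: (m,n)=(-1,-1) → π∥ = -1-1·λ ≈ -4.3028, π⊥ = -1-1·λ' ≈ -0.6972 ∉ [-0.5, 0.3) ⇒ out
candidate 5: (m,n)=(-3,-7) → π∥ = -3-7·λ ≈ -26.1194, π⊥ = -3-7·λ' ≈ -0.8806 ∉ [-0.5, 0.3) ⇒ out
candidate 6: (m,n)=(1,8) → π∥ = 1+8·λ ≈ 27.4222, π⊥ = 1+8·λ' ≈ -1.4222 ∉ [-0.5, 0.3) ⇒ out

none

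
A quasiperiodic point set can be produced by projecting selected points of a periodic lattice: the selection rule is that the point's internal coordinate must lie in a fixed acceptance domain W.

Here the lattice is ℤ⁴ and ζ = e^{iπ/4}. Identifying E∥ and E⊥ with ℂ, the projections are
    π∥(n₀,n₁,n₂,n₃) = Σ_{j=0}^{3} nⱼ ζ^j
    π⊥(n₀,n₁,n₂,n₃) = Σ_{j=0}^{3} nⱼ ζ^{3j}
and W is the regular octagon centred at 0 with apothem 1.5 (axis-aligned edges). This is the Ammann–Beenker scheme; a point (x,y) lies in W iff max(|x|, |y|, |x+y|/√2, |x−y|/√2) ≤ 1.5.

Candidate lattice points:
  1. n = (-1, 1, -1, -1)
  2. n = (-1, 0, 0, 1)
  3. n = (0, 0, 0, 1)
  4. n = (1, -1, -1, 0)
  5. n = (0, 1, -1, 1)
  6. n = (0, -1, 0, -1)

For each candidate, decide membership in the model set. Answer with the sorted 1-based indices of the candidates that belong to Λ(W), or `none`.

2, 3, 6

Internal map: ζ^{3j} for j=0..3 gives (1,0), (−√2/2,√2/2), (0,−1), (√2/2,√2/2).
candidate 1: n = (-1, 1, -1, -1) → π⊥ ≈ (-2.4142, +1.0000); max(|x|,|y|,|x±y|/√2) = 2.4142 > 1.5 ⇒ ∉ W
candidate 2: n = (-1, 0, 0, 1) → π⊥ ≈ (-0.2929, +0.7071); max(|x|,|y|,|x±y|/√2) = 0.7071 ≤ 1.5 ⇒ ∈ W
candidate 3: n = (0, 0, 0, 1) → π⊥ ≈ (+0.7071, +0.7071); max(|x|,|y|,|x±y|/√2) = 1.0000 ≤ 1.5 ⇒ ∈ W
candidate 4: n = (1, -1, -1, 0) → π⊥ ≈ (+1.7071, +0.2929); max(|x|,|y|,|x±y|/√2) = 1.7071 > 1.5 ⇒ ∉ W
candidate 5: n = (0, 1, -1, 1) → π⊥ ≈ (+0.0000, +2.4142); max(|x|,|y|,|x±y|/√2) = 2.4142 > 1.5 ⇒ ∉ W
candidate 6: n = (0, -1, 0, -1) → π⊥ ≈ (+0.0000, -1.4142); max(|x|,|y|,|x±y|/√2) = 1.4142 ≤ 1.5 ⇒ ∈ W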